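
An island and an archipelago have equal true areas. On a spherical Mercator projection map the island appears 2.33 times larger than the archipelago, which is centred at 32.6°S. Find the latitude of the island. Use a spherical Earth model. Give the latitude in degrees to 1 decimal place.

For equal true areas on Mercator, apparent areas scale as sec²φ, so the ratio is cos²φ₂ / cos²φ₁.
cos²φ₂ / cos²φ₁ = 2.33  ⇒  cos φ₁ = cos 32.6° / √2.33 = 0.8425/1.526 = 0.5519.
φ₁ = arccos(0.5519) ≈ 56.5°.

56.5°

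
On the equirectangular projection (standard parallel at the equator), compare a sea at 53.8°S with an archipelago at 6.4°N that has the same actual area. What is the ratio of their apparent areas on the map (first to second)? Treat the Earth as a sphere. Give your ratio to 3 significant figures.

1.68

Plate carrée maps x = Rλ, y = Rφ. The meridian scale is h = 1 and the parallel scale is k = 1/cos φ = sec φ.
Areal scale at 53.8°: h·k = 1.000 × 1.693 = 1.693.
Areal scale at 6.4°: h·k = 1.000 × 1.006 = 1.006.
Ratio = 1.693/1.006 ≈ 1.68.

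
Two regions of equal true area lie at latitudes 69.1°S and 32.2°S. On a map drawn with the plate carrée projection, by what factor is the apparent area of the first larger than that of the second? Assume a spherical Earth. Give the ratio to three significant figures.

2.37

In the plate carrée (x = Rλ, y = Rφ), meridians are true-scale (h = 1) and parallels are stretched by k = sec φ.
Areal scale at 69.1°: h·k = 1.000 × 2.803 = 2.803.
Areal scale at 32.2°: h·k = 1.000 × 1.182 = 1.182.
Ratio = 2.803/1.182 ≈ 2.37.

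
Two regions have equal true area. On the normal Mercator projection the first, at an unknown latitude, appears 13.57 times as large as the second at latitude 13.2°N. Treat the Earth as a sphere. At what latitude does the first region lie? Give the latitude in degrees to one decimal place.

On Mercator, (apparent₁)/(apparent₂) = sec²φ₁ / sec²φ₂ when true areas are equal.
cos²φ₂ / cos²φ₁ = 13.57  ⇒  cos φ₁ = cos 13.2° / √13.57 = 0.9736/3.684 = 0.2643.
φ₁ = arccos(0.2643) ≈ 74.7°.

74.7°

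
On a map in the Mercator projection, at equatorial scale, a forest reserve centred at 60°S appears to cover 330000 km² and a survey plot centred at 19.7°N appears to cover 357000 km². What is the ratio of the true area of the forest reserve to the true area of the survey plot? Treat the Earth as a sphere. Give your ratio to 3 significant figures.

0.261

Mercator's areal exaggeration is sec²φ; hence true area = (apparent area) · cos²φ.
True area of forest reserve: 330000 × cos²(60°) = 330000 × 0.2500 = 82500 km².
True area of survey plot: 357000 × cos²(19.7°) = 357000 × 0.8864 = 316400 km².
Ratio = 82500 / 316400 ≈ 0.261.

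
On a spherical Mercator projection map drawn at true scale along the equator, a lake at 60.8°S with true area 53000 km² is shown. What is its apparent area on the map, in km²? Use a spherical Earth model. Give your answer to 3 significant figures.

Mercator is conformal, so the point scale is isotropic: h = k = sec φ = 1/cos φ.
Areal scale = k² = sec²φ = 1/cos²(60.8°) = 1/0.4879² = 4.202.
Apparent area = 53000 × 4.202 ≈ 223000 km².

223000 km²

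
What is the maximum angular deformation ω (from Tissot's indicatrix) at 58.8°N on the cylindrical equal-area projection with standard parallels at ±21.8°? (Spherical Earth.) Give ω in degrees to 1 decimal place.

63.4°

Cylindrical equal-area (φ₀ = 21.8°): h = cos φ / cos 21.8° along meridians, k = cos 21.8° / cos φ along parallels; h·k = 1.
At 58.8°: h = 0.5579, k = 1.792; principal scales a = 1.792, b = 0.5579.
sin(ω/2) = (a − b)/(a + b) = 1.234/2.350 = 0.5252, so ω = 2 arcsin(0.5252) ≈ 63.4°.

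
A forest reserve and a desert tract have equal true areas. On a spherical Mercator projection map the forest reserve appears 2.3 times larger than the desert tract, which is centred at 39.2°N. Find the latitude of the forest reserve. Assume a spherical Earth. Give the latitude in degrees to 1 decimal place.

59.3°

On Mercator, (apparent₁)/(apparent₂) = sec²φ₁ / sec²φ₂ when true areas are equal.
cos²φ₂ / cos²φ₁ = 2.3  ⇒  cos φ₁ = cos 39.2° / √2.3 = 0.7749/1.517 = 0.5110.
φ₁ = arccos(0.5110) ≈ 59.3°.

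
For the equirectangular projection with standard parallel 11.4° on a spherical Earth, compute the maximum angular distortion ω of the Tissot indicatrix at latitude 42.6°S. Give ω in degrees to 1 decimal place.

16.4°

In the equirectangular projection with standard parallel φ₀ = 11.4° (x = Rλ cos φ₀, y = Rφ), meridians are true-scale (h = 1) and the parallel scale is k = cos φ₀ / cos φ.
At 42.6°: h = 1.000, k = 1.332; principal scales a = 1.332, b = 1.000.
sin(ω/2) = (a − b)/(a + b) = 0.3317/2.332 = 0.1423, so ω = 2 arcsin(0.1423) ≈ 16.4°.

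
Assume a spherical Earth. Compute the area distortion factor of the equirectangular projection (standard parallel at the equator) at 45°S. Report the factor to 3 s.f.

For the equirectangular projection with φ₀ = 0 (plate carrée), h = 1 along meridians and k = sec φ along parallels.
Areal scale = h·k = 1 × sec φ; at 45°, h = 1.000, k = 1.414, so h·k = 1.414.

1.41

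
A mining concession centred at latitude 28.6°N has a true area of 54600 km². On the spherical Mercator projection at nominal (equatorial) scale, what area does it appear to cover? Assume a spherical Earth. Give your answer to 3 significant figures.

Mercator is conformal, so the point scale is isotropic: h = k = sec φ = 1/cos φ.
Areal scale = k² = sec²φ = 1/cos²(28.6°) = 1/0.8780² = 1.297.
Apparent area = 54600 × 1.297 ≈ 70800 km².

70800 km²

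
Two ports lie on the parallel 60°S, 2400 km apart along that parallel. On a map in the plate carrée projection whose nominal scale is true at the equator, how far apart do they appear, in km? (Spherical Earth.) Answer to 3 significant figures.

4800 km

Plate carrée maps x = Rλ, y = Rφ. The meridian scale is h = 1 and the parallel scale is k = 1/cos φ = sec φ.
Along the parallel, k = sec 60° = 1/0.5000 = 2.000.
Map distance = 2400 × 2.000 ≈ 4800 km.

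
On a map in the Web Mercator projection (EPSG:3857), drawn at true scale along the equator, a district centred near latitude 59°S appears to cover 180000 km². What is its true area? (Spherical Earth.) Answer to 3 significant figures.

47700 km²

The Mercator projection is conformal; its linear scale factor is the same in every direction and equals sec φ = 1/cos φ.
Areal scale = k² = sec²φ = 1/cos²(59°) = 1/0.5150² = 3.770.
True area = apparent / (areal scale) = 180000 / 3.770 ≈ 47700 km².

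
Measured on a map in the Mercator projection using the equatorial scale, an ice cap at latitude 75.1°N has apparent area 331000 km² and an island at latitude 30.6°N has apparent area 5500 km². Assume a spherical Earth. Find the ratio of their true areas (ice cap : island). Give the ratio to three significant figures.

5.37

On Mercator the areal scale is sec²φ, so true area = apparent × cos²φ.
True area of ice cap: 331000 × cos²(75.1°) = 331000 × 0.06612 = 21880 km².
True area of island: 5500 × cos²(30.6°) = 5500 × 0.7409 = 4075 km².
Ratio = 21880 / 4075 ≈ 5.37.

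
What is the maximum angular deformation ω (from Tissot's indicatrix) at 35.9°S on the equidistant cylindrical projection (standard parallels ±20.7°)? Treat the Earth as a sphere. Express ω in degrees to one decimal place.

8.2°

In the equirectangular projection with standard parallel φ₀ = 20.7° (x = Rλ cos φ₀, y = Rφ), meridians are true-scale (h = 1) and the parallel scale is k = cos φ₀ / cos φ.
At 35.9°: h = 1.000, k = 1.155; principal scales a = 1.155, b = 1.000.
sin(ω/2) = (a − b)/(a + b) = 0.1548/2.155 = 0.07184, so ω = 2 arcsin(0.07184) ≈ 8.2°.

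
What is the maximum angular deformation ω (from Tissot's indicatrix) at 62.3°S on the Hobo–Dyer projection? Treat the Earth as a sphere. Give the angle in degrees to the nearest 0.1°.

The Hobo–Dyer projection is cylindrical equal-area with φ₀ = 37.5°. For cylindrical equal-area with standard parallel φ₀, h = cos φ / cos φ₀ and k = cos φ₀ / cos φ, so h·k = 1.
At 62.3°: h = 0.5859, k = 1.707; principal scales a = 1.707, b = 0.5859.
sin(ω/2) = (a − b)/(a + b) = 1.121/2.293 = 0.4889, so ω = 2 arcsin(0.4889) ≈ 58.5°.

58.5°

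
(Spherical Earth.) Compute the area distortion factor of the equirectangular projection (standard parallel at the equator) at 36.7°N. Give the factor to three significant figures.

1.25

In the plate carrée (x = Rλ, y = Rφ), meridians are true-scale (h = 1) and parallels are stretched by k = sec φ.
Areal scale = h·k = 1 × sec φ; at 36.7°, h = 1.000, k = 1.247, so h·k = 1.247.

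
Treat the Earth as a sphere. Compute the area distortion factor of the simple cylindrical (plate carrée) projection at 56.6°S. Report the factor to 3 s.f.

1.82

For the equirectangular projection with φ₀ = 0 (plate carrée), h = 1 along meridians and k = sec φ along parallels.
Areal scale = h·k = 1 × sec φ; at 56.6°, h = 1.000, k = 1.817, so h·k = 1.817.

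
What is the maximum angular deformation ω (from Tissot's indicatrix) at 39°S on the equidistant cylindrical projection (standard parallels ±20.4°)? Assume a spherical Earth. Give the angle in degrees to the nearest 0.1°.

In the equirectangular projection with standard parallel φ₀ = 20.4° (x = Rλ cos φ₀, y = Rφ), meridians are true-scale (h = 1) and the parallel scale is k = cos φ₀ / cos φ.
At 39°: h = 1.000, k = 1.206; principal scales a = 1.206, b = 1.000.
sin(ω/2) = (a − b)/(a + b) = 0.2061/2.206 = 0.09340, so ω = 2 arcsin(0.09340) ≈ 10.7°.

10.7°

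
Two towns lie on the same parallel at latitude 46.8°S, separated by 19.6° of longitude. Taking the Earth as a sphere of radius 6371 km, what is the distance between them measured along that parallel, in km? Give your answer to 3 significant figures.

1490 km

Arc length along a parallel = R cos φ · Δλ (with Δλ in radians).
= 6371 × cos 46.8° × (19.6° × π/180) = 6371 × 0.6845 × 0.3421 ≈ 1490 km.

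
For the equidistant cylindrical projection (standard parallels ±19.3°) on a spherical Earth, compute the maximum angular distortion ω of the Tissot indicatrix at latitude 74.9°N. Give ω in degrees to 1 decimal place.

69.1°

The equidistant cylindrical projection with φ₀ = 19.3° has h = 1 (meridians true) and k = cos φ₀ / cos φ along parallels.
At 74.9°: h = 1.000, k = 3.623; principal scales a = 3.623, b = 1.000.
sin(ω/2) = (a − b)/(a + b) = 2.623/4.623 = 0.5674, so ω = 2 arcsin(0.5674) ≈ 69.1°.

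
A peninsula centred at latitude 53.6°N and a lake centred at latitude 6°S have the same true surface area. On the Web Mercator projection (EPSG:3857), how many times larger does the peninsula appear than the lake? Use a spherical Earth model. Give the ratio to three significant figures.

2.81

Mercator is conformal with k = sec φ, so areal scale = k² = sec²φ.
At 53.6°: sec²(53.6°) = 1/0.5934² = 2.840.
At 6°: sec²(6°) = 1/0.9945² = 1.011.
Ratio = 2.840/1.011 = cos²(6°)/cos²(53.6°) ≈ 2.81.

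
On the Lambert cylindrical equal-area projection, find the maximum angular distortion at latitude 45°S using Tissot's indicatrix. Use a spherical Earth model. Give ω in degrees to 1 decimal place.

The Lambert cylindrical equal-area projection is the cylindrical equal-area projection with its standard parallel at the equator (φ₀ = 0). Cylindrical equal-area (φ₀ = 0°): h = cos φ / cos 0° along meridians, k = cos 0° / cos φ along parallels; h·k = 1.
At 45°: h = 0.7071, k = 1.414; principal scales a = 1.414, b = 0.7071.
sin(ω/2) = (a − b)/(a + b) = 0.7071/2.121 = 0.3333, so ω = 2 arcsin(0.3333) ≈ 38.9°.

38.9°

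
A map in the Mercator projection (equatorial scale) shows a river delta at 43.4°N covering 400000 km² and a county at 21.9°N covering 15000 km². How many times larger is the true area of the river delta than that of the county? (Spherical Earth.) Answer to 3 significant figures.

16.4

Mercator's areal exaggeration is sec²φ; hence true area = (apparent area) · cos²φ.
True area of river delta: 400000 × cos²(43.4°) = 400000 × 0.5279 = 211200 km².
True area of county: 15000 × cos²(21.9°) = 15000 × 0.8609 = 12910 km².
Ratio = 211200 / 12910 ≈ 16.4.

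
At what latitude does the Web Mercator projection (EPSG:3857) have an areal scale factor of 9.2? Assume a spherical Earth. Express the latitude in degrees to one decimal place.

70.8°

Mercator areal scale is sec²φ.
sec²φ = 9.2  ⇒  cos²φ = 0.1087  ⇒  cos φ = 0.3297.
φ = arccos(0.3297) ≈ 70.8°.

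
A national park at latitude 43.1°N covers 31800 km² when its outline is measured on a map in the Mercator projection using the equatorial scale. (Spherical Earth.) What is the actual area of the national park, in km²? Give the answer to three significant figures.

17000 km²

The Mercator projection is conformal; its linear scale factor is the same in every direction and equals sec φ = 1/cos φ.
Areal scale = k² = sec²φ = 1/cos²(43.1°) = 1/0.7302² = 1.876.
True area = apparent / (areal scale) = 31800 / 1.876 ≈ 17000 km².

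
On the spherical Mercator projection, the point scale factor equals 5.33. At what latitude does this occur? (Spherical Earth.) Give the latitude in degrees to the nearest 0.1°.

Mercator scale is k = sec φ = 1/cos φ.
1/cos φ = 5.33  ⇒  cos φ = 0.1876  ⇒  φ = arccos(0.1876) ≈ 79.2°.

79.2°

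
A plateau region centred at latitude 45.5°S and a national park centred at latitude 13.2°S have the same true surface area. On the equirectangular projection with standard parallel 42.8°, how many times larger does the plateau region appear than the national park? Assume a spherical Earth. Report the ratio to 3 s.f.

In the equirectangular projection with standard parallel φ₀ = 42.8° (x = Rλ cos φ₀, y = Rφ), meridians are true-scale (h = 1) and the parallel scale is k = cos φ₀ / cos φ.
Areal scale at 45.5°: h·k = 1.000 × 1.047 = 1.047.
Areal scale at 13.2°: h·k = 1.000 × 0.7536 = 0.7536.
Ratio = 1.047/0.7536 ≈ 1.39.

1.39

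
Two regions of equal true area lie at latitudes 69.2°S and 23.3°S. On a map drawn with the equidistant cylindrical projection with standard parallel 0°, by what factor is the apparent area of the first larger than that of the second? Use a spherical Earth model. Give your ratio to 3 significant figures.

2.59

In the plate carrée (x = Rλ, y = Rφ), meridians are true-scale (h = 1) and parallels are stretched by k = sec φ.
Areal scale at 69.2°: h·k = 1.000 × 2.816 = 2.816.
Areal scale at 23.3°: h·k = 1.000 × 1.089 = 1.089.
Ratio = 2.816/1.089 ≈ 2.59.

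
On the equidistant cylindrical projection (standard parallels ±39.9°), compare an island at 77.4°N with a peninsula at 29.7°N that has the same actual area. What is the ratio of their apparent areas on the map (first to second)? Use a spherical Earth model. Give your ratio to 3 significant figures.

3.98

In the equirectangular projection with standard parallel φ₀ = 39.9° (x = Rλ cos φ₀, y = Rφ), meridians are true-scale (h = 1) and the parallel scale is k = cos φ₀ / cos φ.
Areal scale at 77.4°: h·k = 1.000 × 3.517 = 3.517.
Areal scale at 29.7°: h·k = 1.000 × 0.8832 = 0.8832.
Ratio = 3.517/0.8832 ≈ 3.98.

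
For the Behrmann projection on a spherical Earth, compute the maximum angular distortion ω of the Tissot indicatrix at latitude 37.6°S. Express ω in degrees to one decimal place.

10.2°

Behrmann is a cylindrical equal-area projection with standard parallels at ±30°. For cylindrical equal-area with standard parallel φ₀, h = cos φ / cos φ₀ and k = cos φ₀ / cos φ, so h·k = 1.
At 37.6°: h = 0.9149, k = 1.093; principal scales a = 1.093, b = 0.9149.
sin(ω/2) = (a − b)/(a + b) = 0.1782/2.008 = 0.08875, so ω = 2 arcsin(0.08875) ≈ 10.2°.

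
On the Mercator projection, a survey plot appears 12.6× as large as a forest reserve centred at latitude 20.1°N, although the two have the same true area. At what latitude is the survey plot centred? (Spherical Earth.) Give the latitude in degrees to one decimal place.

On Mercator, (apparent₁)/(apparent₂) = sec²φ₁ / sec²φ₂ when true areas are equal.
cos²φ₂ / cos²φ₁ = 12.6  ⇒  cos φ₁ = cos 20.1° / √12.6 = 0.9391/3.550 = 0.2646.
φ₁ = arccos(0.2646) ≈ 74.7°.

74.7°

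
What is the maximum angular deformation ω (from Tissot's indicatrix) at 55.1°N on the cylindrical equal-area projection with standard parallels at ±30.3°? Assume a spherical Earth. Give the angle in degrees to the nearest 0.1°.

For cylindrical equal-area with standard parallel φ₀, h = cos φ / cos φ₀ and k = cos φ₀ / cos φ, so h·k = 1.
At 55.1°: h = 0.6627, k = 1.509; principal scales a = 1.509, b = 0.6627.
sin(ω/2) = (a − b)/(a + b) = 0.8464/2.172 = 0.3897, so ω = 2 arcsin(0.3897) ≈ 45.9°.

45.9°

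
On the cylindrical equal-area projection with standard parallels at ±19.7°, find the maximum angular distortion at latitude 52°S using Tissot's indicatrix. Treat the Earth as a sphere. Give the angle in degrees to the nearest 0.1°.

A cylindrical equal-area projection with standard parallel φ₀ has meridian scale h = cos φ / cos φ₀ and parallel scale k = cos φ₀ / cos φ (so areas are preserved, h·k = 1).
At 52°: h = 0.6539, k = 1.529; principal scales a = 1.529, b = 0.6539.
sin(ω/2) = (a − b)/(a + b) = 0.8753/2.183 = 0.4009, so ω = 2 arcsin(0.4009) ≈ 47.3°.

47.3°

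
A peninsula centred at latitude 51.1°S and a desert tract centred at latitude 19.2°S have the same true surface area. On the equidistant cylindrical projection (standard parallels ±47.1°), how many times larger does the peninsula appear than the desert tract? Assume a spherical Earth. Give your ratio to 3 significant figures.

With standard parallel φ₀ = 47.1°, the equirectangular projection gives x = Rλ cos φ₀, y = Rφ, so h = 1 and k = cos 47.1° / cos φ.
Areal scale at 51.1°: h·k = 1.000 × 1.084 = 1.084.
Areal scale at 19.2°: h·k = 1.000 × 0.7208 = 0.7208.
Ratio = 1.084/0.7208 ≈ 1.50.

1.50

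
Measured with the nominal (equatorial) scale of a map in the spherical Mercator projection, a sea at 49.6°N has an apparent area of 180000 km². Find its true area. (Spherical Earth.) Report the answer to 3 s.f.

75600 km²

For Mercator, h = k = sec φ (a conformal cylindrical projection has a single point scale, 1/cos φ).
Areal scale = k² = sec²φ = 1/cos²(49.6°) = 1/0.6481² = 2.381.
True area = apparent / (areal scale) = 180000 / 2.381 ≈ 75600 km².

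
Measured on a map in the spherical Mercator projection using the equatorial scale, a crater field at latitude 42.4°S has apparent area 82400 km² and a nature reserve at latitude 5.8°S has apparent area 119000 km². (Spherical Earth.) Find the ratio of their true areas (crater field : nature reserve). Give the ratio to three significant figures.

Since Mercator area scale is 1/cos²φ, the true area equals the apparent area multiplied by cos²φ.
True area of crater field: 82400 × cos²(42.4°) = 82400 × 0.5453 = 44930 km².
True area of nature reserve: 119000 × cos²(5.8°) = 119000 × 0.9898 = 117800 km².
Ratio = 44930 / 117800 ≈ 0.381.

0.381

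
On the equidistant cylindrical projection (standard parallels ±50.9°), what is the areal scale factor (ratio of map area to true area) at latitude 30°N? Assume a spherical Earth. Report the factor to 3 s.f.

In the equirectangular projection with standard parallel φ₀ = 50.9° (x = Rλ cos φ₀, y = Rφ), meridians are true-scale (h = 1) and the parallel scale is k = cos φ₀ / cos φ.
Areal scale = h·k = 1 × cos φ₀ / cos φ; at 30°, h = 1.000, k = 0.7282, so h·k = 0.7282.

0.728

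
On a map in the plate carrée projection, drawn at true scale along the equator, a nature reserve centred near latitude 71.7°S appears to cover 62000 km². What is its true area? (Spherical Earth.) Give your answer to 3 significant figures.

19500 km²

Plate carrée maps x = Rλ, y = Rφ. The meridian scale is h = 1 and the parallel scale is k = 1/cos φ = sec φ.
Areal scale = h·k = 1 × sec φ; at 71.7°, h = 1.000, k = 3.185, so h·k = 3.185.
True area = apparent / (areal scale) = 62000 / 3.185 ≈ 19500 km².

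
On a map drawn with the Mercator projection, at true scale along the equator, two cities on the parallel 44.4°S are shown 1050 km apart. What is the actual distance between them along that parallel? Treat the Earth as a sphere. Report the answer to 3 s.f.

750 km

Mercator is conformal, so the point scale is isotropic: h = k = sec φ = 1/cos φ.
Along the parallel at 44.4°, map distances are exaggerated by k = sec 44.4° = 1.400.
True distance = 1050 / 1.400 = 1050 × cos 44.4° ≈ 750 km.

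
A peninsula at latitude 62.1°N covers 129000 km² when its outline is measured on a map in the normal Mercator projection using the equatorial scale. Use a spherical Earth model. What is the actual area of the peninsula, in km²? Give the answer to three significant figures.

28200 km²

Mercator is conformal, so the point scale is isotropic: h = k = sec φ = 1/cos φ.
Areal scale = k² = sec²φ = 1/cos²(62.1°) = 1/0.4679² = 4.567.
True area = apparent / (areal scale) = 129000 / 4.567 ≈ 28200 km².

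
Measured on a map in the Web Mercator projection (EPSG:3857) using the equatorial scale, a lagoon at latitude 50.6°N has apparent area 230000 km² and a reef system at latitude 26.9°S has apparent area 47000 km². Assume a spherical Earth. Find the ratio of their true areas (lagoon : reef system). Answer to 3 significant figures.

Mercator's areal exaggeration is sec²φ; hence true area = (apparent area) · cos²φ.
True area of lagoon: 230000 × cos²(50.6°) = 230000 × 0.4029 = 92660 km².
True area of reef system: 47000 × cos²(26.9°) = 47000 × 0.7953 = 37380 km².
Ratio = 92660 / 37380 ≈ 2.48.

2.48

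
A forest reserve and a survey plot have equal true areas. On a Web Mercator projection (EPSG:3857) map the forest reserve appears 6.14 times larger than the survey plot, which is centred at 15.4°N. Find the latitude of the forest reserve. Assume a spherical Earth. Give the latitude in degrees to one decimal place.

Mercator areal scale is sec²φ, so apparent-area ratio = sec²φ₁ / sec²φ₂ = cos²φ₂ / cos²φ₁.
cos²φ₂ / cos²φ₁ = 6.14  ⇒  cos φ₁ = cos 15.4° / √6.14 = 0.9641/2.478 = 0.3891.
φ₁ = arccos(0.3891) ≈ 67.1°.

67.1°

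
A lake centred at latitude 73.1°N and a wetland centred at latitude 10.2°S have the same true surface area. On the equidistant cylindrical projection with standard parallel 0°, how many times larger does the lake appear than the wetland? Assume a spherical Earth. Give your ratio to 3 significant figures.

For the equirectangular projection with φ₀ = 0 (plate carrée), h = 1 along meridians and k = sec φ along parallels.
Areal scale at 73.1°: h·k = 1.000 × 3.440 = 3.440.
Areal scale at 10.2°: h·k = 1.000 × 1.016 = 1.016.
Ratio = 3.440/1.016 ≈ 3.39.

3.39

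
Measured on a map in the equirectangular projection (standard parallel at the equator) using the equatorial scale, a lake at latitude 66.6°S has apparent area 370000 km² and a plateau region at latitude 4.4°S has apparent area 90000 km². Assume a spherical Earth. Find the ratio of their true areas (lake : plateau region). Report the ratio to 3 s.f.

Plate carrée has h = 1 and k = sec φ, giving areal scale sec φ; true area = (apparent area) · cos φ.
True area of lake: 370000 × cos(66.6°) = 370000 × 0.3971 = 146900 km².
True area of plateau region: 90000 × cos(4.4°) = 90000 × 0.9971 = 89730 km².
Ratio = 146900 / 89730 ≈ 1.64.

1.64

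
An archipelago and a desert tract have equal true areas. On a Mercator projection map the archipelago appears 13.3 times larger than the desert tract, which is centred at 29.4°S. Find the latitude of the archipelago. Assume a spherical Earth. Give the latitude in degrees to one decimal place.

Mercator areal scale is sec²φ, so apparent-area ratio = sec²φ₁ / sec²φ₂ = cos²φ₂ / cos²φ₁.
cos²φ₂ / cos²φ₁ = 13.3  ⇒  cos φ₁ = cos 29.4° / √13.3 = 0.8712/3.647 = 0.2389.
φ₁ = arccos(0.2389) ≈ 76.2°.

76.2°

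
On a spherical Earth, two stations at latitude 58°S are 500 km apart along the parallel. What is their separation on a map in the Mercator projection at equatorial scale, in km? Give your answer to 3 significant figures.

944 km

Mercator is conformal, so the point scale is isotropic: h = k = sec φ = 1/cos φ.
Along the parallel, k = sec 58° = 1/0.5299 = 1.887.
Map distance = 500 × 1.887 ≈ 944 km.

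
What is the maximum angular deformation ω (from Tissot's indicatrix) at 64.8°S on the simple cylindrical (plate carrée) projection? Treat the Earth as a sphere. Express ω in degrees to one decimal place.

47.5°

In the plate carrée (x = Rλ, y = Rφ), meridians are true-scale (h = 1) and parallels are stretched by k = sec φ.
At 64.8°: h = 1.000, k = 2.349; principal scales a = 2.349, b = 1.000.
sin(ω/2) = (a − b)/(a + b) = 1.349/3.349 = 0.4027, so ω = 2 arcsin(0.4027) ≈ 47.5°.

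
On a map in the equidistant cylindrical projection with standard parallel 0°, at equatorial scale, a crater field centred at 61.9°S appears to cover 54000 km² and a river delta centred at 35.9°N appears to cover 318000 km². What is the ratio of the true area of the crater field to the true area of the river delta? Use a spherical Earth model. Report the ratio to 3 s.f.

0.0987

On the plate carrée, areal scale = h·k = 1 × sec φ, so true area = apparent × cos φ.
True area of crater field: 54000 × cos(61.9°) = 54000 × 0.4710 = 25430 km².
True area of river delta: 318000 × cos(35.9°) = 318000 × 0.8100 = 257600 km².
Ratio = 25430 / 257600 ≈ 0.0987.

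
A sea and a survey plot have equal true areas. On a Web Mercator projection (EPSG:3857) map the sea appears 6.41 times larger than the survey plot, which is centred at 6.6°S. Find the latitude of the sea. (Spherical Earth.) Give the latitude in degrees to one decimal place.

On Mercator, (apparent₁)/(apparent₂) = sec²φ₁ / sec²φ₂ when true areas are equal.
cos²φ₂ / cos²φ₁ = 6.41  ⇒  cos φ₁ = cos 6.6° / √6.41 = 0.9934/2.532 = 0.3924.
φ₁ = arccos(0.3924) ≈ 66.9°.

66.9°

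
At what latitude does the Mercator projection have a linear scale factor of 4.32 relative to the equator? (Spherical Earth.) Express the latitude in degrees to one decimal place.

76.6°

Mercator scale is k = sec φ = 1/cos φ.
1/cos φ = 4.32  ⇒  cos φ = 0.2315  ⇒  φ = arccos(0.2315) ≈ 76.6°.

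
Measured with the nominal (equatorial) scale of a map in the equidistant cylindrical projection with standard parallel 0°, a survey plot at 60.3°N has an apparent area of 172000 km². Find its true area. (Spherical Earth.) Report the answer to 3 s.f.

85200 km²

Plate carrée maps x = Rλ, y = Rφ. The meridian scale is h = 1 and the parallel scale is k = 1/cos φ = sec φ.
Areal scale = h·k = 1 × sec φ; at 60.3°, h = 1.000, k = 2.018, so h·k = 2.018.
True area = apparent / (areal scale) = 172000 / 2.018 ≈ 85200 km².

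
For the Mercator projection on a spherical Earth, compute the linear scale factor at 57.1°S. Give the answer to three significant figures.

1.84

The Mercator projection is conformal; its linear scale factor is the same in every direction and equals sec φ = 1/cos φ.
k = 1/cos 57.1° = 1/0.5432 = 1.841.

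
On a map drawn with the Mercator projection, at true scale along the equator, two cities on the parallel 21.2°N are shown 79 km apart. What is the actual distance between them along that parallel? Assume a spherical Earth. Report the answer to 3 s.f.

The Mercator projection is conformal; its linear scale factor is the same in every direction and equals sec φ = 1/cos φ.
Along the parallel at 21.2°, map distances are exaggerated by k = sec 21.2° = 1.073.
True distance = 79 / 1.073 = 79 × cos 21.2° ≈ 73.7 km.

73.7 km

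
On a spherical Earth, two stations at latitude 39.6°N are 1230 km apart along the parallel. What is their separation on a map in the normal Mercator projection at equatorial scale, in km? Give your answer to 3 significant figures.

For Mercator, h = k = sec φ (a conformal cylindrical projection has a single point scale, 1/cos φ).
Along the parallel, k = sec 39.6° = 1/0.7705 = 1.298.
Map distance = 1230 × 1.298 ≈ 1600 km.

1600 km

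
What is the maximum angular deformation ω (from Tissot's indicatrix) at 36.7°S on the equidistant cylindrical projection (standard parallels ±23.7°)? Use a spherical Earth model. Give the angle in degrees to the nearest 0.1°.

7.6°

The equidistant cylindrical projection with φ₀ = 23.7° has h = 1 (meridians true) and k = cos φ₀ / cos φ along parallels.
At 36.7°: h = 1.000, k = 1.142; principal scales a = 1.142, b = 1.000.
sin(ω/2) = (a − b)/(a + b) = 0.1420/2.142 = 0.06631, so ω = 2 arcsin(0.06631) ≈ 7.6°.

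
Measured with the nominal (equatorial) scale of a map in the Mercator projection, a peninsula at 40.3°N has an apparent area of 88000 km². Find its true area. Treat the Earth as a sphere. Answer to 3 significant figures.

51200 km²

The Mercator projection is conformal; its linear scale factor is the same in every direction and equals sec φ = 1/cos φ.
Areal scale = k² = sec²φ = 1/cos²(40.3°) = 1/0.7627² = 1.719.
True area = apparent / (areal scale) = 88000 / 1.719 ≈ 51200 km².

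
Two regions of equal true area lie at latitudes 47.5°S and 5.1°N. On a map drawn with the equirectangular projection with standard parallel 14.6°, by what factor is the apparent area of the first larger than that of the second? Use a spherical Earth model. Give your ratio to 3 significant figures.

1.47

In the equirectangular projection with standard parallel φ₀ = 14.6° (x = Rλ cos φ₀, y = Rφ), meridians are true-scale (h = 1) and the parallel scale is k = cos φ₀ / cos φ.
Areal scale at 47.5°: h·k = 1.000 × 1.432 = 1.432.
Areal scale at 5.1°: h·k = 1.000 × 0.9716 = 0.9716.
Ratio = 1.432/0.9716 ≈ 1.47.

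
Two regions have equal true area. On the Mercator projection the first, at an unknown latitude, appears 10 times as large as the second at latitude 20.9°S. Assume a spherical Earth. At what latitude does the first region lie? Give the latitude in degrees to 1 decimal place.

For equal true areas on Mercator, apparent areas scale as sec²φ, so the ratio is cos²φ₂ / cos²φ₁.
cos²φ₂ / cos²φ₁ = 10  ⇒  cos φ₁ = cos 20.9° / √10 = 0.9342/3.162 = 0.2954.
φ₁ = arccos(0.2954) ≈ 72.8°.

72.8°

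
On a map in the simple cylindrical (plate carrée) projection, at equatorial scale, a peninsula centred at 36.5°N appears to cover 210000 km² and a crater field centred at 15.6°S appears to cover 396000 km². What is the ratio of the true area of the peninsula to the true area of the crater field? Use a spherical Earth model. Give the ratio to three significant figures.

0.443

On the plate carrée, areal scale = h·k = 1 × sec φ, so true area = apparent × cos φ.
True area of peninsula: 210000 × cos(36.5°) = 210000 × 0.8039 = 168800 km².
True area of crater field: 396000 × cos(15.6°) = 396000 × 0.9632 = 381400 km².
Ratio = 168800 / 381400 ≈ 0.443.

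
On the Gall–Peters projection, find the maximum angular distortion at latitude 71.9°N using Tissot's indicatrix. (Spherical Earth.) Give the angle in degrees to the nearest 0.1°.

Gall–Peters is a cylindrical equal-area projection with standard parallels at ±45°. For cylindrical equal-area with standard parallel φ₀, h = cos φ / cos φ₀ and k = cos φ₀ / cos φ, so h·k = 1.
At 71.9°: h = 0.4394, k = 2.276; principal scales a = 2.276, b = 0.4394.
sin(ω/2) = (a − b)/(a + b) = 1.837/2.715 = 0.6764, so ω = 2 arcsin(0.6764) ≈ 85.1°.

85.1°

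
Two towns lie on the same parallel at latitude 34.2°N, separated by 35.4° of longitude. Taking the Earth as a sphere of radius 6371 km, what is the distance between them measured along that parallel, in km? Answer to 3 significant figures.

3260 km

Arc length along a parallel = R cos φ · Δλ (with Δλ in radians).
= 6371 × cos 34.2° × (35.4° × π/180) = 6371 × 0.8271 × 0.6178 ≈ 3260 km.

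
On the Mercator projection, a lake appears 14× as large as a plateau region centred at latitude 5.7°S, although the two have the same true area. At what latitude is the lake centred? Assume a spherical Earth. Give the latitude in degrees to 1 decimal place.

For equal true areas on Mercator, apparent areas scale as sec²φ, so the ratio is cos²φ₂ / cos²φ₁.
cos²φ₂ / cos²φ₁ = 14  ⇒  cos φ₁ = cos 5.7° / √14 = 0.9951/3.742 = 0.2659.
φ₁ = arccos(0.2659) ≈ 74.6°.

74.6°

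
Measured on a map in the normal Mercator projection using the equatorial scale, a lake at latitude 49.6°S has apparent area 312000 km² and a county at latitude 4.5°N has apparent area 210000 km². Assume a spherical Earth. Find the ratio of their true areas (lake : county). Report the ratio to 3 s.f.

Mercator's areal exaggeration is sec²φ; hence true area = (apparent area) · cos²φ.
True area of lake: 312000 × cos²(49.6°) = 312000 × 0.4201 = 131100 km².
True area of county: 210000 × cos²(4.5°) = 210000 × 0.9938 = 208700 km².
Ratio = 131100 / 208700 ≈ 0.628.

0.628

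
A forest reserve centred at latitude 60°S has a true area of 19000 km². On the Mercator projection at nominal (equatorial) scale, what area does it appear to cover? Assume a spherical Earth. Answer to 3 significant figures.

For Mercator, h = k = sec φ (a conformal cylindrical projection has a single point scale, 1/cos φ).
Areal scale = k² = sec²φ = 1/cos²(60°) = 1/0.5000² = 4.000.
Apparent area = 19000 × 4.000 ≈ 76000 km².

76000 km²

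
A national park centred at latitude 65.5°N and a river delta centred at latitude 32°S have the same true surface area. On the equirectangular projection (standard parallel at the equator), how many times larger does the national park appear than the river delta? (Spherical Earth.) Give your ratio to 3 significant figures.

In the plate carrée (x = Rλ, y = Rφ), meridians are true-scale (h = 1) and parallels are stretched by k = sec φ.
Areal scale at 65.5°: h·k = 1.000 × 2.411 = 2.411.
Areal scale at 32°: h·k = 1.000 × 1.179 = 1.179.
Ratio = 2.411/1.179 ≈ 2.05.

2.05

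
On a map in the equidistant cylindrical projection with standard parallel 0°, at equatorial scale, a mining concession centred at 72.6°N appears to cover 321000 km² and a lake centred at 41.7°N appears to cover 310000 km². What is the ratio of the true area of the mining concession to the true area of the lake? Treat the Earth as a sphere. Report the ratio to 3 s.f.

On the plate carrée, areal scale = h·k = 1 × sec φ, so true area = apparent × cos φ.
True area of mining concession: 321000 × cos(72.6°) = 321000 × 0.2990 = 95990 km².
True area of lake: 310000 × cos(41.7°) = 310000 × 0.7466 = 231500 km².
Ratio = 95990 / 231500 ≈ 0.415.

0.415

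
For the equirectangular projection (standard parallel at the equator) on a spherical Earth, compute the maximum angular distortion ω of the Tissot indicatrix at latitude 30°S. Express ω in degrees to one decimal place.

8.2°

In the plate carrée (x = Rλ, y = Rφ), meridians are true-scale (h = 1) and parallels are stretched by k = sec φ.
At 30°: h = 1.000, k = 1.155; principal scales a = 1.155, b = 1.000.
sin(ω/2) = (a − b)/(a + b) = 0.1547/2.155 = 0.07180, so ω = 2 arcsin(0.07180) ≈ 8.2°.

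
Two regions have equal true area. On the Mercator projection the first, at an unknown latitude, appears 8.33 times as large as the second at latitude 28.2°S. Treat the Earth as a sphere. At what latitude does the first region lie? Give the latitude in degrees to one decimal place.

For equal true areas on Mercator, apparent areas scale as sec²φ, so the ratio is cos²φ₂ / cos²φ₁.
cos²φ₂ / cos²φ₁ = 8.33  ⇒  cos φ₁ = cos 28.2° / √8.33 = 0.8813/2.886 = 0.3054.
φ₁ = arccos(0.3054) ≈ 72.2°.

72.2°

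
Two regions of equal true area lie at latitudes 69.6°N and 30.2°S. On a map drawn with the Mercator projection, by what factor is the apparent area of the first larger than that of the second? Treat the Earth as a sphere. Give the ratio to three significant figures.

6.15

Mercator is conformal with k = sec φ, so areal scale = k² = sec²φ.
At 69.6°: sec²(69.6°) = 1/0.3486² = 8.230.
At 30.2°: sec²(30.2°) = 1/0.8643² = 1.339.
Ratio = 8.230/1.339 = cos²(30.2°)/cos²(69.6°) ≈ 6.15.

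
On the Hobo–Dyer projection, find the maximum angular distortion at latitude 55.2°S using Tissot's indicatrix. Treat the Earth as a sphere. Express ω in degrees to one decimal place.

37.1°

The Hobo–Dyer projection is cylindrical equal-area with φ₀ = 37.5°. Cylindrical equal-area (φ₀ = 37.5°): h = cos φ / cos 37.5° along meridians, k = cos 37.5° / cos φ along parallels; h·k = 1.
At 55.2°: h = 0.7194, k = 1.390; principal scales a = 1.390, b = 0.7194.
sin(ω/2) = (a − b)/(a + b) = 0.6707/2.109 = 0.3180, so ω = 2 arcsin(0.3180) ≈ 37.1°.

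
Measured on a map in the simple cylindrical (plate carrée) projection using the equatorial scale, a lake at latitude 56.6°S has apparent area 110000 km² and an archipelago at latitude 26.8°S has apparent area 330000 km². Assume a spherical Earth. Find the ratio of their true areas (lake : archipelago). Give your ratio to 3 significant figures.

0.206

Plate carrée has h = 1 and k = sec φ, giving areal scale sec φ; true area = (apparent area) · cos φ.
True area of lake: 110000 × cos(56.6°) = 110000 × 0.5505 = 60550 km².
True area of archipelago: 330000 × cos(26.8°) = 330000 × 0.8926 = 294600 km².
Ratio = 60550 / 294600 ≈ 0.206.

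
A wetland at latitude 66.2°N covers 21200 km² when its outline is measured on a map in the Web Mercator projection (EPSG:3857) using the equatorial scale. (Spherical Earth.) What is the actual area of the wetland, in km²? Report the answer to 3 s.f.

For Mercator, h = k = sec φ (a conformal cylindrical projection has a single point scale, 1/cos φ).
Areal scale = k² = sec²φ = 1/cos²(66.2°) = 1/0.4035² = 6.141.
True area = apparent / (areal scale) = 21200 / 6.141 ≈ 3450 km².

3450 km²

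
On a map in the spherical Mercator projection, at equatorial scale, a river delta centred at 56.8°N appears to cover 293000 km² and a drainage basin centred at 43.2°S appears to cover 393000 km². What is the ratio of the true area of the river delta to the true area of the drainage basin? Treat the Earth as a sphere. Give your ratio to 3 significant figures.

Since Mercator area scale is 1/cos²φ, the true area equals the apparent area multiplied by cos²φ.
True area of river delta: 293000 × cos²(56.8°) = 293000 × 0.2998 = 87850 km².
True area of drainage basin: 393000 × cos²(43.2°) = 393000 × 0.5314 = 208800 km².
Ratio = 87850 / 208800 ≈ 0.421.

0.421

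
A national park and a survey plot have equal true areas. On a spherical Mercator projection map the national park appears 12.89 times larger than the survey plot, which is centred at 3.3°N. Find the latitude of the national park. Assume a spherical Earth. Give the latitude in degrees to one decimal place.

For equal true areas on Mercator, apparent areas scale as sec²φ, so the ratio is cos²φ₂ / cos²φ₁.
cos²φ₂ / cos²φ₁ = 12.89  ⇒  cos φ₁ = cos 3.3° / √12.89 = 0.9983/3.590 = 0.2781.
φ₁ = arccos(0.2781) ≈ 73.9°.

73.9°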